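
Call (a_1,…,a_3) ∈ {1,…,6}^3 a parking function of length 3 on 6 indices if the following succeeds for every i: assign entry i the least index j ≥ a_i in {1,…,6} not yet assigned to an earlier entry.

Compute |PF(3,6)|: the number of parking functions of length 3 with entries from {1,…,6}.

196

|PF| = (6+1−3)·(6+1)^{3−1} = 4 · 49 = 196
Check (2,6,5) → sorted (2,5,6): b_i ≤ 3+i ∀i, a PF.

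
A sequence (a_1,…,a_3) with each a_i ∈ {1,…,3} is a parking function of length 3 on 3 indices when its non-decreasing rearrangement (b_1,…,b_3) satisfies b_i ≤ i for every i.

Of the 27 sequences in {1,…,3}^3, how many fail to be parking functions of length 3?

|PF(3,3)| = (3+1−3)·(3+1)^{3−1} = 1×16 = 16 (Konheim–Weiss)
E.g. (2,2,2) → sorted (2,2,2): b_1=2>1, not a PF.
So 27 − 16 = 11 fail.

11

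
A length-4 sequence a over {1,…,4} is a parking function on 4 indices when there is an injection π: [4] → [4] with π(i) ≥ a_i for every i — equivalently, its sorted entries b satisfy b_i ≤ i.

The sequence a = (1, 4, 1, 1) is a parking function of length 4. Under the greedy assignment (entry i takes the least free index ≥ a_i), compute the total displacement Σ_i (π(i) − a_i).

Σπ = 10 ({1..4} each once); Σa = 1+4+1+1 = 7; disp = 10−7 = 3.

3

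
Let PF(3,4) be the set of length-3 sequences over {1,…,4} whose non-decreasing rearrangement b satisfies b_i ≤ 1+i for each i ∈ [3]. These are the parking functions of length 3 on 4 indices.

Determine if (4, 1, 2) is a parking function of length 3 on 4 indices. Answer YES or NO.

YES

Order a: b = (1, 2, 4).
  b_1=1 ≤ 2
  b_2=2 ≤ 3
  b_3=4 ≤ 4
All bounds hold ⇒ YES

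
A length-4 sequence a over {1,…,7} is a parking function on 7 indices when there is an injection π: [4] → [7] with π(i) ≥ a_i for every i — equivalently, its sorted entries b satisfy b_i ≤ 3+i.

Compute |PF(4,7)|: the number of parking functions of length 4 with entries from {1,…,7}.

|PF| = 4·8^3 = 4 · 512 = 2048 (Pollak)
E.g. (1,2,5,7) → sorted (1,2,5,7): b_i ≤ 3+i ∀i, a PF.

2048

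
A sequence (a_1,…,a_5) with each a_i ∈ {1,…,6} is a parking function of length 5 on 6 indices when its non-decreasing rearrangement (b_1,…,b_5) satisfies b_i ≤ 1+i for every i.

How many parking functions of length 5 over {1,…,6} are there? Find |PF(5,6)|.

4802

|PF(5,6)| = (6+1−5)·(6+1)^{5−1} = 2 · 2401 = 4802
E.g. (1,2,6,4,5) → sorted (1,2,4,5,6): b_i ≤ 1+i ∀i, a PF.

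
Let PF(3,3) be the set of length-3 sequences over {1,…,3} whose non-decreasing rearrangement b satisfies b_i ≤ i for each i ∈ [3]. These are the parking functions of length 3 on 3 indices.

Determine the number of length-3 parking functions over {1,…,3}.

Count = 1·4^2 = 1×16 = 16
One tuple (3,1,2) → sorted (1,2,3): b_i ≤ i ∀i, a PF.

16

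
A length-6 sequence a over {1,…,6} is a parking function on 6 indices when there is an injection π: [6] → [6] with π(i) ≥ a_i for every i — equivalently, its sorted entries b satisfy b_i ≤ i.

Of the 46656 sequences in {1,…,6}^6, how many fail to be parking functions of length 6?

29849

|PF(6,6)| = (6+1−6)·(6+1)^{6−1} = 1·16807 = 16807 (Konheim–Weiss)
Check (1,3,5,4,6,6) → sorted (1,3,4,5,6,6): b_2=3>2, not a PF.
6^6 − 16807 = 46656 − 16807 = 29849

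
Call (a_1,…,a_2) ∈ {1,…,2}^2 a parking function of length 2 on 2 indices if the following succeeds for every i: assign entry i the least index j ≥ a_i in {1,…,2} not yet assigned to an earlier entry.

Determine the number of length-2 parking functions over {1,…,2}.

|PF(2,2)| = (3−2)·3^(2−1) = 1 · 3 = 3 (Konheim–Weiss)
One tuple (1,2) → sorted (1,2): b_i ≤ i ∀i, a PF.

3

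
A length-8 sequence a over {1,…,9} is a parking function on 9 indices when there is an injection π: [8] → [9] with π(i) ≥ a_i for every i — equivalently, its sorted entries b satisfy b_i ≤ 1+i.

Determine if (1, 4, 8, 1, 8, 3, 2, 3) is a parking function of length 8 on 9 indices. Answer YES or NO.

Order a: b = (1, 1, 2, 3, 3, 4, 8, 8).
  b_1=1 ≤ 2
  b_2=1 ≤ 3
  b_3=2 ≤ 4
  b_4=3 ≤ 5
  b_5=3 ≤ 6
  b_6=4 ≤ 7
  b_7=8 ≤ 8
  b_8=8 ≤ 9
All bounds hold ⇒ YES

YES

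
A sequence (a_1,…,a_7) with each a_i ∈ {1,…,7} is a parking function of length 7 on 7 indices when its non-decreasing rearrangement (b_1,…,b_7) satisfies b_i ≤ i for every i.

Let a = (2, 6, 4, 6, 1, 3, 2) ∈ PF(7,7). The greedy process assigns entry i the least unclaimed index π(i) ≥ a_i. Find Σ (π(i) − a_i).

Σπ = 28 ({1..7} each once); Σa = 2+6+4+6+1+3+2 = 24; disp = 28−24 = 4.

4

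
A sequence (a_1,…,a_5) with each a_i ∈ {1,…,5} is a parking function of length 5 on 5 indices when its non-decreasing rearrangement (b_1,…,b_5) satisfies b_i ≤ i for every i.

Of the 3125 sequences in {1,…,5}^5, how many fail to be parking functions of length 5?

1829

Count = (5−5+1)·(5+1)^(5−1) = 1·1296 = 1296
One tuple (4,2,5,4,4) → sorted (2,4,4,4,5): b_1=2>1, not a PF.
Total 3125; non-PF = 3125−1296 = 1829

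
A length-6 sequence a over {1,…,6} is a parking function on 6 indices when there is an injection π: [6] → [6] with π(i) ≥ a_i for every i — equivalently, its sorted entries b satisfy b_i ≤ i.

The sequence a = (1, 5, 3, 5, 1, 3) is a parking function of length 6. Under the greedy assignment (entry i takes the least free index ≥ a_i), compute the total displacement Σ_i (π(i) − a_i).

Σπ = 21 ({1..6} each once); Σa = 1+5+3+5+1+3 = 18; disp = 21−18 = 3.

3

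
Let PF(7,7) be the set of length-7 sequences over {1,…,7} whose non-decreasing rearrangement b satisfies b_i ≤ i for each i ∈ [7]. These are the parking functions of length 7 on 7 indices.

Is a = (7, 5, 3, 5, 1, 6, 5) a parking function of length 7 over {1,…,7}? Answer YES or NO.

NO

Sorted: b = (1, 3, 5, 5, 5, 6, 7).
  b_1=1 ≤ 1
  b_2=3 > 2
  fails at i=2 ⇒ NO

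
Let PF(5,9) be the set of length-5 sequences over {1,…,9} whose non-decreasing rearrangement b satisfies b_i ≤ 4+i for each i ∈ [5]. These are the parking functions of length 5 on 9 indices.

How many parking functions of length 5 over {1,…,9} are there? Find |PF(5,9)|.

50000

|PF(5,9)| = (10−5)·10^(5−1) = 5×10000 = 50000
Example (6,9,7,4,1) → sorted (1,4,6,7,9): b_i ≤ 4+i ∀i, a PF.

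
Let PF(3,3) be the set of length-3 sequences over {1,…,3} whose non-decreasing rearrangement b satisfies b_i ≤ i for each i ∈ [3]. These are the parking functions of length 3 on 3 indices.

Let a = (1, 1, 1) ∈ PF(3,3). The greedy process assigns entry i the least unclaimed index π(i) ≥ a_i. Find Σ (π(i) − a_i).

Σπ = 3·4/2 = 6 (π permutes [3]); Σa = 1+1+1 = 3; disp = 6−3 = 3.

3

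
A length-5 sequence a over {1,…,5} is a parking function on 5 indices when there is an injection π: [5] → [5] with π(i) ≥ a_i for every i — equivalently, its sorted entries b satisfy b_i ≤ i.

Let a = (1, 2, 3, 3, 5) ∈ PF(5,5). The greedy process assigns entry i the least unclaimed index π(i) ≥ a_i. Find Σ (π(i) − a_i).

1

Σπ = 5·6/2 = 15 (π permutes [5]); Σa = 1+2+3+3+5 = 14; disp = 15−14 = 1.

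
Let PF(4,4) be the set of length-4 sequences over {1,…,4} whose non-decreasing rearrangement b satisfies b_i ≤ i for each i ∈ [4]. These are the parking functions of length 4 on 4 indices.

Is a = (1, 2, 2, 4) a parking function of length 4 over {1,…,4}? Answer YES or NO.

YES

Rearranged: b = (1, 2, 2, 4).
  b_1=1 ≤ 1
  b_2=2 ≤ 2
  b_3=2 ≤ 3
  b_4=4 ≤ 4
All bounds hold ⇒ YES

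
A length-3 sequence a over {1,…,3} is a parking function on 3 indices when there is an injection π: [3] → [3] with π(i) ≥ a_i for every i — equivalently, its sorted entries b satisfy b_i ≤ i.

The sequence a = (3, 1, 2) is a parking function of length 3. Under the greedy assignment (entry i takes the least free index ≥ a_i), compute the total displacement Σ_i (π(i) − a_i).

Σπ = 6 ({1..3} each once); Σa = 3+1+2 = 6; disp = 6−6 = 0.

0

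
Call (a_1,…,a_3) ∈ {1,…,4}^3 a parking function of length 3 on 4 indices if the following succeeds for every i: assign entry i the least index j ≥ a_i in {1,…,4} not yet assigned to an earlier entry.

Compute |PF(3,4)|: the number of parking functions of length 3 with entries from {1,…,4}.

Count = (5−3)·5^(3−1) = 2×25 = 50 (Pollak)
Example (1,1,3) → sorted (1,1,3): b_i ≤ 1+i ∀i, a PF.

50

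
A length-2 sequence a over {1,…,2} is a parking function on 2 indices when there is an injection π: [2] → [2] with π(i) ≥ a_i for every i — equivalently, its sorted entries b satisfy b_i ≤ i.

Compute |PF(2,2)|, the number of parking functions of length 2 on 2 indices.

|PF(2,2)| = (3−2)·3^(2−1) = 1×3 = 3 (Konheim–Weiss)
E.g. (1,2) → sorted (1,2): b_i ≤ i ∀i, a PF.

3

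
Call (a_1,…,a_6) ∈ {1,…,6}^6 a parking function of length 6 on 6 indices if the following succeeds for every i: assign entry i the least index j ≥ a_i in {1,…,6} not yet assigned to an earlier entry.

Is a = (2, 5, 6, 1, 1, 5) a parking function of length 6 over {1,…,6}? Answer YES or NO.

NO

Order a: b = (1, 1, 2, 5, 5, 6).
  b_1=1 ≤ 1
  b_2=1 ≤ 2
  b_3=2 ≤ 3
  b_4=5 > 4
  fails at i=4 ⇒ NO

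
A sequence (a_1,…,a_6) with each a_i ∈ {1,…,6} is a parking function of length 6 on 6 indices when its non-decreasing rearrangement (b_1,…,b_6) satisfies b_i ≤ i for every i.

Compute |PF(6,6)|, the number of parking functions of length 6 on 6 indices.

|PF(6,6)| = (6+1−6)·(6+1)^{6−1} = 1 · 16807 = 16807 (Konheim–Weiss)
E.g. (4,1,3,2,2,6) → sorted (1,2,2,3,4,6): b_i ≤ i ∀i, a PF.

16807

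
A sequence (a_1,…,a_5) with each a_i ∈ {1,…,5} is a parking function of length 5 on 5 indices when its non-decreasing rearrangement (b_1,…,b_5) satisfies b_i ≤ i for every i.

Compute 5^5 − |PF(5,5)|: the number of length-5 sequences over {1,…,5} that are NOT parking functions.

|PF(5,5)| = (5+1−5)·(5+1)^{5−1} = 1 · 1296 = 1296 (Pollak)
Example (2,5,4,4,5) → sorted (2,4,4,5,5): b_1=2>1, not a PF.
Total 3125; non-PF = 3125−1296 = 1829

1829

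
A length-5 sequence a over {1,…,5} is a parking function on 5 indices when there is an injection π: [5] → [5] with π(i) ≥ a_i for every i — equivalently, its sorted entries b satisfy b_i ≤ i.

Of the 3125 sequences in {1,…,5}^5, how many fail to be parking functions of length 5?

1829

|PF| = (6−5)·6^(5−1) = 1 · 1296 = 1296 (Konheim–Weiss)
Check (2,5,2,5,5) → sorted (2,2,5,5,5): b_1=2>1, not a PF.
5^5 − 1296 = 3125 − 1296 = 1829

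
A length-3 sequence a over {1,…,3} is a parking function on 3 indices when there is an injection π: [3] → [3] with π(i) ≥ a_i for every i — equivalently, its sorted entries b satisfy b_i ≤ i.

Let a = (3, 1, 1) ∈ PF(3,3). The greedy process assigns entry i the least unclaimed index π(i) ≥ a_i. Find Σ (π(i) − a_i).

Σπ(i) = 1+…+3 = 6; Σa = 3+1+1 = 5; disp = 6−5 = 1.

1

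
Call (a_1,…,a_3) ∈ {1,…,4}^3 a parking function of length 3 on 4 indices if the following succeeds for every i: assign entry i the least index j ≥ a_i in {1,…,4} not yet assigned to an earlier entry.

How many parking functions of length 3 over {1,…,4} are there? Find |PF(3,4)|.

|PF(3,4)| = 2·5^2 = 2×25 = 50 (Pollak)
One tuple (2,3,4) → sorted (2,3,4): b_i ≤ 1+i ∀i, a PF.

50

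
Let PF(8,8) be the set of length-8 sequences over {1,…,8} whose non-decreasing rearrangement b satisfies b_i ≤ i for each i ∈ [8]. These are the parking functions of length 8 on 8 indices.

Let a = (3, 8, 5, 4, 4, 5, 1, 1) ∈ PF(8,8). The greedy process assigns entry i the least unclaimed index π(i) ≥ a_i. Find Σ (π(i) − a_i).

Σπ = 8·9/2 = 36 (π permutes [8]); Σa = 3+8+5+4+4+5+1+1 = 31; disp = 36−31 = 5.

5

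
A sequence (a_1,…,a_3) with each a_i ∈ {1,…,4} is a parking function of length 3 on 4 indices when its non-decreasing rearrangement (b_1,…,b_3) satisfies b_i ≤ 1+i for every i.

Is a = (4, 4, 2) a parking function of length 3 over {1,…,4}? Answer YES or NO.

Order a: b = (2, 4, 4).
  b_1=2 ≤ 2
  b_2=4 > 3
  fails at i=2 ⇒ NO

NO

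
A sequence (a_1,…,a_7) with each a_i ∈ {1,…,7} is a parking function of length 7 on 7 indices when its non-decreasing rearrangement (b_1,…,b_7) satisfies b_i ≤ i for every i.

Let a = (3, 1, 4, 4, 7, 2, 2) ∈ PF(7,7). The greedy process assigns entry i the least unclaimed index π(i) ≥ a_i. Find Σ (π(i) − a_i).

Σπ(i) = 1+…+7 = 28; Σa = 3+1+4+4+7+2+2 = 23; disp = 28−23 = 5.

5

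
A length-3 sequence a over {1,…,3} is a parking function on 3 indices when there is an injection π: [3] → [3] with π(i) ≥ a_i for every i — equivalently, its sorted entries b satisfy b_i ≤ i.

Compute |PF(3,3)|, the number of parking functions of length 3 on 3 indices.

#PF = (3+1−3)·(3+1)^{3−1} = 1 · 16 = 16 (Pollak)
Example (1,2,1) → sorted (1,1,2): b_i ≤ i ∀i, a PF.

16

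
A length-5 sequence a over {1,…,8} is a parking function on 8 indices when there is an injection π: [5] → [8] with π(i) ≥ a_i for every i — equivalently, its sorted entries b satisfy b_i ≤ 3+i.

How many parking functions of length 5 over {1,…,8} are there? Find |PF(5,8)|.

#PF = 4·9^4 = 4 · 6561 = 26244 [KW]
One tuple (8,1,2,3,1) → sorted (1,1,2,3,8): b_i ≤ 3+i ∀i, a PF.

26244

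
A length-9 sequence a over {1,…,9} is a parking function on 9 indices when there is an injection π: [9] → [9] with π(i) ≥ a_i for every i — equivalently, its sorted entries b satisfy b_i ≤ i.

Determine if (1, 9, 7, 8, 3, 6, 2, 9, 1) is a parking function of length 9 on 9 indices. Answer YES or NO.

Sorted: b = (1, 1, 2, 3, 6, 7, 8, 9, 9).
  b_1=1 ≤ 1
  b_2=1 ≤ 2
  b_3=2 ≤ 3
  b_4=3 ≤ 4
  b_5=6 > 5
  fails at i=5 ⇒ NO

NO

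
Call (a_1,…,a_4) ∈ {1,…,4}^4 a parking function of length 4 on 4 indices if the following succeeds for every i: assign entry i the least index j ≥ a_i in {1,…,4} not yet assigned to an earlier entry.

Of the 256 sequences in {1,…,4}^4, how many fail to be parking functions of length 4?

131

Count = 1·5^3 = 1·125 = 125 [KW]
E.g. (4,1,3,4) → sorted (1,3,4,4): b_2=3>2, not a PF.
So 256 − 125 = 131 fail.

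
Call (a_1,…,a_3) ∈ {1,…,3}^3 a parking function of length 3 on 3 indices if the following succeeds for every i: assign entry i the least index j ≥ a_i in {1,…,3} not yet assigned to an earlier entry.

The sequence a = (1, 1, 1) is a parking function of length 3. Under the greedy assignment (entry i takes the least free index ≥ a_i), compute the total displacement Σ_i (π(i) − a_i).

3

Σπ = 6 ({1..3} each once); Σa = 1+1+1 = 3; disp = 6−3 = 3.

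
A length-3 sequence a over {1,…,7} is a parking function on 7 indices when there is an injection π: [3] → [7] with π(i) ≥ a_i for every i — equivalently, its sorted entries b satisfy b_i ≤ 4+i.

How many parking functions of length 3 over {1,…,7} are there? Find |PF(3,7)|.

#PF = (7+1−3)·(7+1)^{3−1} = 5 · 64 = 320 (Konheim–Weiss)
One tuple (6,4,2) → sorted (2,4,6): b_i ≤ 4+i ∀i, a PF.

320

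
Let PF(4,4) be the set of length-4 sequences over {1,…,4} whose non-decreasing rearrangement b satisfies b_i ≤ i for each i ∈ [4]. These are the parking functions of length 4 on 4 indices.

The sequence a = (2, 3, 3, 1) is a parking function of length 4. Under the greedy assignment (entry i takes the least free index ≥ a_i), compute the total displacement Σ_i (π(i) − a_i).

1

Σπ = 4·5/2 = 10 (π permutes [4]); Σa = 2+3+3+1 = 9; disp = 10−9 = 1.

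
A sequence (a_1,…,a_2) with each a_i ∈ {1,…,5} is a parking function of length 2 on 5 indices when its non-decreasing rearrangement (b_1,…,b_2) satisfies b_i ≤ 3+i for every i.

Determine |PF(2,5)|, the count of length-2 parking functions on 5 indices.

|PF| = (6−2)·6^(2−1) = 4×6 = 24 (Konheim–Weiss)
E.g. (4,5) → sorted (4,5): b_i ≤ 3+i ∀i, a PF.

24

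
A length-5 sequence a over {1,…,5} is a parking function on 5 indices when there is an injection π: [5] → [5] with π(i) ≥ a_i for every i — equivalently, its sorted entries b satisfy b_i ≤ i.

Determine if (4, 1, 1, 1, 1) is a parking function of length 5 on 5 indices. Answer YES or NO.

Sorted: b = (1, 1, 1, 1, 4).
  b_1=1 ≤ 1
  b_2=1 ≤ 2
  b_3=1 ≤ 3
  b_4=1 ≤ 4
  b_5=4 ≤ 5
All bounds hold ⇒ YES

YES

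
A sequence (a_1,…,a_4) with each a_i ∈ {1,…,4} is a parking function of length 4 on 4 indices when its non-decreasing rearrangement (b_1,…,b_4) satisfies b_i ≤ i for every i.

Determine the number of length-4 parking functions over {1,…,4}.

125

#PF = (4+1−4)·(4+1)^{4−1} = 1×125 = 125
Example (2,4,1,2) → sorted (1,2,2,4): b_i ≤ i ∀i, a PF.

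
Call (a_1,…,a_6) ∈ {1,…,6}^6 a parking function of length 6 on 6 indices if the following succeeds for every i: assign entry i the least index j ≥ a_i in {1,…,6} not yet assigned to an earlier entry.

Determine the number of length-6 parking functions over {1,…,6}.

#PF = (6−6+1)·(6+1)^(6−1) = 1 · 16807 = 16807 (Pollak)
Check (4,2,4,1,2,5) → sorted (1,2,2,4,4,5): b_i ≤ i ∀i, a PF.

16807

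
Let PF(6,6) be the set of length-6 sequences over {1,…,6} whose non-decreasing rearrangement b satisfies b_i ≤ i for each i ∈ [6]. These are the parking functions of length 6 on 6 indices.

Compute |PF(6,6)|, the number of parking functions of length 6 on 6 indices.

|PF(6,6)| = 1·7^5 = 1×16807 = 16807 (Pollak)
One tuple (3,4,5,1,5,2) → sorted (1,2,3,4,5,5): b_i ≤ i ∀i, a PF.

16807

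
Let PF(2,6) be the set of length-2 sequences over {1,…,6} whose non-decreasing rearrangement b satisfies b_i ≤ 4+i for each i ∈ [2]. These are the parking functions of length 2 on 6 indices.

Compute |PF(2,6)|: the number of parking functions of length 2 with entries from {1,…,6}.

35

|PF(2,6)| = 5·7^1 = 5 · 7 = 35 (Pollak)
Check (5,3) → sorted (3,5): b_i ≤ 4+i ∀i, a PF.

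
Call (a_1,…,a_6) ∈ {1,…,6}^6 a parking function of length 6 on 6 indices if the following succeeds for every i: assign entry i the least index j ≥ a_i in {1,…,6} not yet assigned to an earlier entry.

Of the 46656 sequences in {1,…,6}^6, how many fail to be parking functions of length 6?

|PF(6,6)| = (6−6+1)·(6+1)^(6−1) = 1·16807 = 16807 [KW]
E.g. (6,1,2,1,6,6) → sorted (1,1,2,6,6,6): b_4=6>4, not a PF.
6^6 − 16807 = 46656 − 16807 = 29849

29849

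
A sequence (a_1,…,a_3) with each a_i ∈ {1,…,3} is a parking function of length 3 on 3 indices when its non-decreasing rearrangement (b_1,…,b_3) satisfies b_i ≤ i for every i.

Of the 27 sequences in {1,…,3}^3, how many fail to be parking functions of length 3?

Count = (3+1−3)·(3+1)^{3−1} = 1 · 16 = 16 [KW]
Check (3,3,3) → sorted (3,3,3): b_1=3>1, not a PF.
Total 27; non-PF = 27−16 = 11

11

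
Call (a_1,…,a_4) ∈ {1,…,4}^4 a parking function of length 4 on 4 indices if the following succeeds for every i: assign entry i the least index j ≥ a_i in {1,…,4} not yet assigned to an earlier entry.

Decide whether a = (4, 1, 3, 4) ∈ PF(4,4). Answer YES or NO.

Order a: b = (1, 3, 4, 4).
  b_1=1 ≤ 1
  b_2=3 > 2
  fails at i=2 ⇒ NO

NO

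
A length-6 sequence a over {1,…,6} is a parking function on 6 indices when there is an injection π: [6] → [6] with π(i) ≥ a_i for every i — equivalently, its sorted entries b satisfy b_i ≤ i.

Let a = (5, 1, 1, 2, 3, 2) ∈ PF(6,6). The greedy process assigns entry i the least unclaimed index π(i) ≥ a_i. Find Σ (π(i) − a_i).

7

Σπ = 21 ({1..6} each once); Σa = 5+1+1+2+3+2 = 14; disp = 21−14 = 7.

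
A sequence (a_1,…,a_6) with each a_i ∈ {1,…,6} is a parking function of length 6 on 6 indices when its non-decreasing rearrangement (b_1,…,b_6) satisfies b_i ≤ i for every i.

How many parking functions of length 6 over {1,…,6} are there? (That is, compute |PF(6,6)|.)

16807

|PF| = (7−6)·7^(6−1) = 1 · 16807 = 16807 [KW]
One tuple (3,1,5,5,1,2) → sorted (1,1,2,3,5,5): b_i ≤ i ∀i, a PF.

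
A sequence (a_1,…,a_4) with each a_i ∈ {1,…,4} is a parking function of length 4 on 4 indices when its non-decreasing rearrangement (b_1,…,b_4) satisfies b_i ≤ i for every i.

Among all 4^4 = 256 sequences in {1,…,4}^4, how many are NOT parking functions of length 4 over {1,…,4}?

131

Count = (4−4+1)·(4+1)^(4−1) = 1 · 125 = 125 (Konheim–Weiss)
Example (3,3,3,4) → sorted (3,3,3,4): b_1=3>1, not a PF.
4^4 − 125 = 256 − 125 = 131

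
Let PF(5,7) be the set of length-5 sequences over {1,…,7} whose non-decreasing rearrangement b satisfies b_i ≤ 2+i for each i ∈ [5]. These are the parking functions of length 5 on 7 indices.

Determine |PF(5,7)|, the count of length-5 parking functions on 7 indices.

#PF = 3·8^4 = 3 · 4096 = 12288
Check (3,4,5,6,6) → sorted (3,4,5,6,6): b_i ≤ 2+i ∀i, a PF.

12288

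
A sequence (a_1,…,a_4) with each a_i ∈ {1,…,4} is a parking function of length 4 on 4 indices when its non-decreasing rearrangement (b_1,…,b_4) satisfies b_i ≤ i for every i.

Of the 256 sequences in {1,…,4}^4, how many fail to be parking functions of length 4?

|PF| = (4+1−4)·(4+1)^{4−1} = 1·125 = 125 [KW]
Example (4,1,3,4) → sorted (1,3,4,4): b_2=3>2, not a PF.
4^4 − 125 = 256 − 125 = 131

131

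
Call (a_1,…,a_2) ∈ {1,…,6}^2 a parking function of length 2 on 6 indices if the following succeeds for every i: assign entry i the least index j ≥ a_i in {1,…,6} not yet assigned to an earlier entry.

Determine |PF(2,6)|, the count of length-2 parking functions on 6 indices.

35

|PF(2,6)| = 5·7^1 = 5×7 = 35 (Pollak)
One tuple (5,3) → sorted (3,5): b_i ≤ 4+i ∀i, a PF.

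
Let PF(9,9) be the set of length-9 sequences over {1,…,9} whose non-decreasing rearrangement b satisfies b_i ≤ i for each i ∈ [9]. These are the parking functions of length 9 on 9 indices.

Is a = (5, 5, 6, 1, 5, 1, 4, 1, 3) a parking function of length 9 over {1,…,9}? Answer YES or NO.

YES

Order a: b = (1, 1, 1, 3, 4, 5, 5, 5, 6).
  b_1=1 ≤ 1
  b_2=1 ≤ 2
  b_3=1 ≤ 3
  b_4=3 ≤ 4
  b_5=4 ≤ 5
  b_6=5 ≤ 6
  b_7=5 ≤ 7
  b_8=5 ≤ 8
  b_9=6 ≤ 9
All bounds hold ⇒ YES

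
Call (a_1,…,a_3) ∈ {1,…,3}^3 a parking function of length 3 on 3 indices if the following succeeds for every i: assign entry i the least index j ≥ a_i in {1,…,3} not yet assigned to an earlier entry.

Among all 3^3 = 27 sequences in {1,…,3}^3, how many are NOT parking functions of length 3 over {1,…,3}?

11

|PF(3,3)| = 1·4^2 = 1×16 = 16
One tuple (3,3,2) → sorted (2,3,3): b_1=2>1, not a PF.
3^3 − 16 = 27 − 16 = 11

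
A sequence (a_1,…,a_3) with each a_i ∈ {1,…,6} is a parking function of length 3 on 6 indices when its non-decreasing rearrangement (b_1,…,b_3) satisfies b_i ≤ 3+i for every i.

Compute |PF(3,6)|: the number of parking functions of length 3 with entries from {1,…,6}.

|PF(3,6)| = (6−3+1)·(6+1)^(3−1) = 4×49 = 196 (Pollak)
E.g. (4,5,5) → sorted (4,5,5): b_i ≤ 3+i ∀i, a PF.

196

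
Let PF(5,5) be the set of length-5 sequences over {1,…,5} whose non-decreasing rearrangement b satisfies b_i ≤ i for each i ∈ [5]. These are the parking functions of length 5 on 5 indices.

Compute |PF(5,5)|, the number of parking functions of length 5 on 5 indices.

1296

#PF = (5+1−5)·(5+1)^{5−1} = 1·1296 = 1296 [KW]
Check (4,1,4,1,2) → sorted (1,1,2,4,4): b_i ≤ i ∀i, a PF.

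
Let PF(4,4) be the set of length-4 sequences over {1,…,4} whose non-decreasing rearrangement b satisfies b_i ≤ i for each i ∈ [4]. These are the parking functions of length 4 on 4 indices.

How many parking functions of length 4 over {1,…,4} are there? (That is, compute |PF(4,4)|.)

|PF(4,4)| = 1·5^3 = 1×125 = 125 [KW]
Example (2,3,4,1) → sorted (1,2,3,4): b_i ≤ i ∀i, a PF.

125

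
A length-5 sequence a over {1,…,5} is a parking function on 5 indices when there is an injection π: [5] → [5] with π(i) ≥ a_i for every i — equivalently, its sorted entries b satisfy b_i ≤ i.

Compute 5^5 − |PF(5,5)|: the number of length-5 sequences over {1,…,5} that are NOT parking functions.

1829

#PF = 1·6^4 = 1×1296 = 1296 (Konheim–Weiss)
Example (2,5,2,2,2) → sorted (2,2,2,2,5): b_1=2>1, not a PF.
5^5 − 1296 = 3125 − 1296 = 1829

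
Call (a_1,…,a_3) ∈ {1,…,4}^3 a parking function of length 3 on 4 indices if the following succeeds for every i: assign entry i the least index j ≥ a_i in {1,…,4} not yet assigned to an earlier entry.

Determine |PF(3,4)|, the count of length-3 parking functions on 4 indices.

50

#PF = (5−3)·5^(3−1) = 2·25 = 50
Check (2,4,3) → sorted (2,3,4): b_i ≤ 1+i ∀i, a PF.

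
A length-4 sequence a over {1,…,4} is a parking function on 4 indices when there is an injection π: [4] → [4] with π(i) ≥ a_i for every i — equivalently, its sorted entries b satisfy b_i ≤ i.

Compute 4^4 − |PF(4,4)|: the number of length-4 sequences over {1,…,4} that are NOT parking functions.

131

|PF(4,4)| = 1·5^3 = 1 · 125 = 125
E.g. (3,4,3,3) → sorted (3,3,3,4): b_1=3>1, not a PF.
Total 256; non-PF = 256−125 = 131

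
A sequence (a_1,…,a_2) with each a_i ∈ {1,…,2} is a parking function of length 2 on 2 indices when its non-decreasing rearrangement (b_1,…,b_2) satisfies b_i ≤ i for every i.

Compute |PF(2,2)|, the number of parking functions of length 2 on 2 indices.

3

|PF| = (2+1−2)·(2+1)^{2−1} = 1×3 = 3 (Konheim–Weiss)
Check (1,1) → sorted (1,1): b_i ≤ i ∀i, a PF.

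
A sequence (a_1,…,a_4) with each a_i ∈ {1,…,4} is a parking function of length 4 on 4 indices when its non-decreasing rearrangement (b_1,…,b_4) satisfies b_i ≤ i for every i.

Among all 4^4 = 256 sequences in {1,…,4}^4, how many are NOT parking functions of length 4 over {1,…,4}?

#PF = (4−4+1)·(4+1)^(4−1) = 1 · 125 = 125 [KW]
One tuple (1,4,3,3) → sorted (1,3,3,4): b_2=3>2, not a PF.
So 256 − 125 = 131 fail.

131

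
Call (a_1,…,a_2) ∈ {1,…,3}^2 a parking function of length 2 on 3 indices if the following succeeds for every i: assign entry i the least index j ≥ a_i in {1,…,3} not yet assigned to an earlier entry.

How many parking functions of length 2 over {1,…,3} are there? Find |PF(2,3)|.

8

#PF = (4−2)·4^(2−1) = 2 · 4 = 8 (Pollak)
E.g. (1,2) → sorted (1,2): b_i ≤ 1+i ∀i, a PF.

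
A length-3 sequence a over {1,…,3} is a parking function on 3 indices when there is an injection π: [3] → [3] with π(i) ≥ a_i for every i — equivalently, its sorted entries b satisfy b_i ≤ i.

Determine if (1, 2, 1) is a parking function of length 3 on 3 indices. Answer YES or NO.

YES

Rearranged: b = (1, 1, 2).
  b_1=1 ≤ 1
  b_2=1 ≤ 2
  b_3=2 ≤ 3
All bounds hold ⇒ YES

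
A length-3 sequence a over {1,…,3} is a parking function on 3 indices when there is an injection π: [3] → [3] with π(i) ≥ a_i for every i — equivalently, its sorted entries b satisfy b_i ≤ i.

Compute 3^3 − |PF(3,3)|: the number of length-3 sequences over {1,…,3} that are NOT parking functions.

11

#PF = (3−3+1)·(3+1)^(3−1) = 1 · 16 = 16 [KW]
Example (3,1,3) → sorted (1,3,3): b_2=3>2, not a PF.
Total 27; non-PF = 27−16 = 11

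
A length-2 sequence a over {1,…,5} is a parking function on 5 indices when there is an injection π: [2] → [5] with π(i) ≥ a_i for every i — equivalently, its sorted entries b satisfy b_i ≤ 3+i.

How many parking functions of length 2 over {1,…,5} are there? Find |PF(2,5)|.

24

|PF| = 4·6^1 = 4×6 = 24 (Konheim–Weiss)
Example (1,5) → sorted (1,5): b_i ≤ 3+i ∀i, a PF.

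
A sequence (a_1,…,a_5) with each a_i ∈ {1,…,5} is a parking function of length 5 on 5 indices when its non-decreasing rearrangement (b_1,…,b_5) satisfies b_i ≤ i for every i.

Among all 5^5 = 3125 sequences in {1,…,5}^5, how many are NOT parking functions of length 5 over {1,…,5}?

1829

|PF(5,5)| = (6−5)·6^(5−1) = 1·1296 = 1296 (Pollak)
Example (5,4,5,5,4) → sorted (4,4,5,5,5): b_1=4>1, not a PF.
Total 3125; non-PF = 3125−1296 = 1829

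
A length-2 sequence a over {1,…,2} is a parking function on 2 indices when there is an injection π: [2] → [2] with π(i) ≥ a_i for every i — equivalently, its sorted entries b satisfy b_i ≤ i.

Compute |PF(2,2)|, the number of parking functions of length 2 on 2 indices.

3

Count = (3−2)·3^(2−1) = 1 · 3 = 3 (Konheim–Weiss)
One tuple (2,1) → sorted (1,2): b_i ≤ i ∀i, a PF.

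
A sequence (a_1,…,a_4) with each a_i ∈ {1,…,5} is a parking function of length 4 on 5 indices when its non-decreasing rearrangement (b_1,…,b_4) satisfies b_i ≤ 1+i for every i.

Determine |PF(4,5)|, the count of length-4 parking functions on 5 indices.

|PF| = (5+1−4)·(5+1)^{4−1} = 2×216 = 432 [KW]
Check (4,2,2,1) → sorted (1,2,2,4): b_i ≤ 1+i ∀i, a PF.

432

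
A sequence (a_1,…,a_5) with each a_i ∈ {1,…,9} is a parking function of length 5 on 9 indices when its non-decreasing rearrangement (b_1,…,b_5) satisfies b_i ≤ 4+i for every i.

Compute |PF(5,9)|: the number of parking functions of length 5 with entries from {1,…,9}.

Count = 5·10^4 = 5·10000 = 50000
One tuple (3,1,5,3,2) → sorted (1,2,3,3,5): b_i ≤ 4+i ∀i, a PF.

50000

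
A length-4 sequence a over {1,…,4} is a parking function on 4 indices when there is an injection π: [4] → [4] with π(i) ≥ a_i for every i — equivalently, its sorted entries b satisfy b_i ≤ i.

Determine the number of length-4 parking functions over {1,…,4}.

125

Count = (4−4+1)·(4+1)^(4−1) = 1·125 = 125
E.g. (1,4,3,2) → sorted (1,2,3,4): b_i ≤ i ∀i, a PF.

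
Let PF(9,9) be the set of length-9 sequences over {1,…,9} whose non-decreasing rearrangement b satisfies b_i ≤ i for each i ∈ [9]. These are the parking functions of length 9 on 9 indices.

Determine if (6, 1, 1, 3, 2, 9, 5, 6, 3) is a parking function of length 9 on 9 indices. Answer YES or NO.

YES

Order a: b = (1, 1, 2, 3, 3, 5, 6, 6, 9).
  b_1=1 ≤ 1
  b_2=1 ≤ 2
  b_3=2 ≤ 3
  b_4=3 ≤ 4
  b_5=3 ≤ 5
  b_6=5 ≤ 6
  b_7=6 ≤ 7
  b_8=6 ≤ 8
  b_9=9 ≤ 9
All bounds hold ⇒ YES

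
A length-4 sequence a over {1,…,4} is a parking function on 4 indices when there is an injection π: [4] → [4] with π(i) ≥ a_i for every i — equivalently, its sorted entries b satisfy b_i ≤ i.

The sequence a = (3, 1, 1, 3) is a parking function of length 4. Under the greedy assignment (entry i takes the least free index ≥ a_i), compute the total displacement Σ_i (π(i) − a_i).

Σπ = 10 ({1..4} each once); Σa = 3+1+1+3 = 8; disp = 10−8 = 2.

2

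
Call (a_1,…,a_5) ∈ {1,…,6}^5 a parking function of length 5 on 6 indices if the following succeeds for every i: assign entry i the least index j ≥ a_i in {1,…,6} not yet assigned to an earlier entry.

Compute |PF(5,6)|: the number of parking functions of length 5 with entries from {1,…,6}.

|PF| = 2·7^4 = 2·2401 = 4802
Check (6,1,2,5,2) → sorted (1,2,2,5,6): b_i ≤ 1+i ∀i, a PF.

4802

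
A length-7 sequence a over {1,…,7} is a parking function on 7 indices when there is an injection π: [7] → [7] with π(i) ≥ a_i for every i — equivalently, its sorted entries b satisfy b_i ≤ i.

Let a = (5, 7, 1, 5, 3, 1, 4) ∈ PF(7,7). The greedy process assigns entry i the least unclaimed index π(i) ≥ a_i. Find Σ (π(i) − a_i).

2

Σπ(i) = 1+…+7 = 28; Σa = 5+7+1+5+3+1+4 = 26; disp = 28−26 = 2.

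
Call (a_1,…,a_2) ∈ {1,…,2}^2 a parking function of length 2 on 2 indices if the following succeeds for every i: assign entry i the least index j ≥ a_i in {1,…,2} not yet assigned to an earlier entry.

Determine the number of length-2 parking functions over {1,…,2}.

3

#PF = (2−2+1)·(2+1)^(2−1) = 1 · 3 = 3 (Konheim–Weiss)
Check (1,1) → sorted (1,1): b_i ≤ i ∀i, a PF.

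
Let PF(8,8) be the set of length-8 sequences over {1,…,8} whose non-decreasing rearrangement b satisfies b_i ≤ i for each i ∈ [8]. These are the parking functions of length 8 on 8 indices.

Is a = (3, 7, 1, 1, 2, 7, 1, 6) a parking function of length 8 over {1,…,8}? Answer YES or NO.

YES

Rearranged: b = (1, 1, 1, 2, 3, 6, 7, 7).
  b_1=1 ≤ 1
  b_2=1 ≤ 2
  b_3=1 ≤ 3
  b_4=2 ≤ 4
  b_5=3 ≤ 5
  b_6=6 ≤ 6
  b_7=7 ≤ 7
  b_8=7 ≤ 8
All bounds hold ⇒ YES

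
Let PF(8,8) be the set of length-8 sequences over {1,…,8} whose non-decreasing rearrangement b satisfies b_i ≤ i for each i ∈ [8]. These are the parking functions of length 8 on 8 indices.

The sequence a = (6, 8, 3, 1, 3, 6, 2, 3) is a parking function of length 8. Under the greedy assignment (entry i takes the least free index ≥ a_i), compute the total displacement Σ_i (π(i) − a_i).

Σπ = 8·9/2 = 36 (π permutes [8]); Σa = 6+8+3+1+3+6+2+3 = 32; disp = 36−32 = 4.

4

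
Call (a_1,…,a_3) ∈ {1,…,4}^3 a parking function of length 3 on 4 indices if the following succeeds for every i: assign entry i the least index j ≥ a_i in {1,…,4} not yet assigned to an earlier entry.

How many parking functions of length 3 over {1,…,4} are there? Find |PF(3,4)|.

50

#PF = (4+1−3)·(4+1)^{3−1} = 2 · 25 = 50 (Pollak)
Check (3,1,4) → sorted (1,3,4): b_i ≤ 1+i ∀i, a PF.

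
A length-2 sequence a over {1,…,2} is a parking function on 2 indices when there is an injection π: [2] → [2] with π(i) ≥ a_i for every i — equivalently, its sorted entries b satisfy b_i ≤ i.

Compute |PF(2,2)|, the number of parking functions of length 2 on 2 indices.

Count = (2+1−2)·(2+1)^{2−1} = 1×3 = 3 [KW]
One tuple (1,2) → sorted (1,2): b_i ≤ i ∀i, a PF.

3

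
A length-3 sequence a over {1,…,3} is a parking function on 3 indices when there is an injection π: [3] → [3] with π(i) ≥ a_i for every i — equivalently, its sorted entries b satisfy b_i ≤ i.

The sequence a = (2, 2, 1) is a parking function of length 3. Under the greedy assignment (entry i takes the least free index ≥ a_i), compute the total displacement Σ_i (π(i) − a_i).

Σπ(i) = 1+…+3 = 6; Σa = 2+2+1 = 5; disp = 6−5 = 1.

1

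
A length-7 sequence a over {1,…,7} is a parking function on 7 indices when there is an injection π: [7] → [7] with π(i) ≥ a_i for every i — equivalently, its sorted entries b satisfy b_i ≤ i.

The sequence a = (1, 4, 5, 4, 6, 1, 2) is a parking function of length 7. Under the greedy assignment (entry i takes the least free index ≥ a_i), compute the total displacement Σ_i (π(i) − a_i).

Σπ = 7·8/2 = 28 (π permutes [7]); Σa = 1+4+5+4+6+1+2 = 23; disp = 28−23 = 5.

5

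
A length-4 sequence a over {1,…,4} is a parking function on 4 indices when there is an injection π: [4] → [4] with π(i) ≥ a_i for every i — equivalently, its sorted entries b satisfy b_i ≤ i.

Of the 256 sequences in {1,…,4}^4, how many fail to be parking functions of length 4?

#PF = 1·5^3 = 1×125 = 125 (Pollak)
One tuple (3,3,2,3) → sorted (2,3,3,3): b_1=2>1, not a PF.
So 256 − 125 = 131 fail.

131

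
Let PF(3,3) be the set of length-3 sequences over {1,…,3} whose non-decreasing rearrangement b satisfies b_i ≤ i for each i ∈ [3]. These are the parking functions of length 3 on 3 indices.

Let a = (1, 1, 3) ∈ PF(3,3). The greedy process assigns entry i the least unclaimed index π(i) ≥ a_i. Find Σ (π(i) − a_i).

1

Σπ = 3·4/2 = 6 (π permutes [3]); Σa = 1+1+3 = 5; disp = 6−5 = 1.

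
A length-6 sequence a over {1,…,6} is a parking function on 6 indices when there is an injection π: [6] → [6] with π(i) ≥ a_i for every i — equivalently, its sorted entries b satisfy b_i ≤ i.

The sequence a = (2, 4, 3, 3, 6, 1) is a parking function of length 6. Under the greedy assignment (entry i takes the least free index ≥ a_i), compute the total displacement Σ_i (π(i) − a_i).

Σπ = 21 ({1..6} each once); Σa = 2+4+3+3+6+1 = 19; disp = 21−19 = 2.

2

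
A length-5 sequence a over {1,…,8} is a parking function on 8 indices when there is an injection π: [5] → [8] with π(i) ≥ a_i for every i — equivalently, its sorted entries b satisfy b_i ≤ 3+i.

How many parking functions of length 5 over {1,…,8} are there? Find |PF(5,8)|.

Count = (9−5)·9^(5−1) = 4 · 6561 = 26244 [KW]
Example (6,3,8,3,6) → sorted (3,3,6,6,8): b_i ≤ 3+i ∀i, a PF.

26244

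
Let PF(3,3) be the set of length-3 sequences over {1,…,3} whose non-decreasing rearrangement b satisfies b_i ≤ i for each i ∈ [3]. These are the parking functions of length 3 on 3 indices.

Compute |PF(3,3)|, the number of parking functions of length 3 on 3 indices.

|PF(3,3)| = (3−3+1)·(3+1)^(3−1) = 1·16 = 16
Example (1,1,2) → sorted (1,1,2): b_i ≤ i ∀i, a PF.

16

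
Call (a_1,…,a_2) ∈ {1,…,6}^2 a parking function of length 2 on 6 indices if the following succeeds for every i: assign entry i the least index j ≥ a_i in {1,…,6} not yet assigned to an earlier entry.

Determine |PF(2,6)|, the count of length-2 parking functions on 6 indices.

#PF = (6+1−2)·(6+1)^{2−1} = 5×7 = 35 (Pollak)
Example (5,1) → sorted (1,5): b_i ≤ 4+i ∀i, a PF.

35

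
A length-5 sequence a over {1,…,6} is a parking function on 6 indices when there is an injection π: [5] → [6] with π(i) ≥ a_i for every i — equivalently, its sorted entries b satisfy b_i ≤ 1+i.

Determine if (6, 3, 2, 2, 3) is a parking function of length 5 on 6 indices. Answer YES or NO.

Rearranged: b = (2, 2, 3, 3, 6).
  b_1=2 ≤ 2
  b_2=2 ≤ 3
  b_3=3 ≤ 4
  b_4=3 ≤ 5
  b_5=6 ≤ 6
All bounds hold ⇒ YES

YES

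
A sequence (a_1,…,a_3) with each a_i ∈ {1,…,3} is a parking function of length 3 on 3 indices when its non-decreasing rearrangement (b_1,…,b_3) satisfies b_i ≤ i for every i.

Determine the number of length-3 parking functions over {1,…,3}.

|PF| = (3−3+1)·(3+1)^(3−1) = 1 · 16 = 16 (Pollak)
One tuple (1,3,1) → sorted (1,1,3): b_i ≤ i ∀i, a PF.

16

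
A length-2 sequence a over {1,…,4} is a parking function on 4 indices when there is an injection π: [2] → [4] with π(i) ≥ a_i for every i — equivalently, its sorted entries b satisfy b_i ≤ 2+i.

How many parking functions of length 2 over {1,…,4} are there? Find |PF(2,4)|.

|PF| = (4+1−2)·(4+1)^{2−1} = 3 · 5 = 15 (Pollak)
Example (1,2) → sorted (1,2): b_i ≤ 2+i ∀i, a PF.

15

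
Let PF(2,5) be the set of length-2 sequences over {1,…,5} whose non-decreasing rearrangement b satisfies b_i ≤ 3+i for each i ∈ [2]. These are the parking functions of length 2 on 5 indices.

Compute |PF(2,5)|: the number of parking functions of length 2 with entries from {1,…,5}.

Count = (5−2+1)·(5+1)^(2−1) = 4 · 6 = 24 [KW]
Check (2,2) → sorted (2,2): b_i ≤ 3+i ∀i, a PF.

24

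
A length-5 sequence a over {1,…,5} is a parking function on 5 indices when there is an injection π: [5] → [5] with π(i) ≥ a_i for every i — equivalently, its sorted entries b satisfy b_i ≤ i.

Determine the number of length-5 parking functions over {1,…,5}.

1296

|PF| = (5+1−5)·(5+1)^{5−1} = 1·1296 = 1296 (Konheim–Weiss)
Check (2,1,2,4,4) → sorted (1,2,2,4,4): b_i ≤ i ∀i, a PF.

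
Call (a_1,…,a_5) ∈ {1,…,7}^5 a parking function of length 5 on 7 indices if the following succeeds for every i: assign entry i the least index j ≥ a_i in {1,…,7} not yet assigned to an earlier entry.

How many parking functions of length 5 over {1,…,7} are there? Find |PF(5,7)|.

|PF(5,7)| = 3·8^4 = 3×4096 = 12288 [KW]
One tuple (3,2,4,3,5) → sorted (2,3,3,4,5): b_i ≤ 2+i ∀i, a PF.

12288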